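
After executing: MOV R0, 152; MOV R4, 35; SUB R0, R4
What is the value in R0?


Register state trace:
  MOV R0, 152  → R0 = 152
  MOV R4, 35  → R4 = 35
  SUB R0, R4  → R0 = 152 - 35 = 117
Final: R0 = 117

117


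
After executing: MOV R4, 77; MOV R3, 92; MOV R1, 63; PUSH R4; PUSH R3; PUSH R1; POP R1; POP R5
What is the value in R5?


Stack trace (top is rightmost):
  MOV R4, 77  → R4 = 77
  MOV R3, 92  → R3 = 92
  MOV R1, 63  → R1 = 63
  PUSH R4  → stack: [77]
  PUSH R3  → stack: [77, 92]
  PUSH R1  → stack: [77, 92, 63]
  POP R1  → R1 = 63, stack: [77, 92]
  POP R5  → R5 = 92, stack: [77]
Final: R5 = 92

92


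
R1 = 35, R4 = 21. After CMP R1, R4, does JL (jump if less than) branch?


Trace:
  R1 = 35, R4 = 21
  CMP R1, R4  → compares 35 vs 21
  JL checks: is 35 less than 21?
  35 > 21, so condition is false
Branch taken: No

No


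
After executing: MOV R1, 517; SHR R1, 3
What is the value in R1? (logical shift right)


Register state trace:
  MOV R1, 517  → R1 = 517
  SHR R1, 3  → R1 = 517 >> 3 = 517 // 2^3 = 64
Final: R1 = 64

64


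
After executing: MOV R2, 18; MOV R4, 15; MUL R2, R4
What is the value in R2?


Register state trace:
  MOV R2, 18  → R2 = 18
  MOV R4, 15  → R4 = 15
  MUL R2, R4  → R2 = 18 * 15 = 270
Final: R2 = 270

270


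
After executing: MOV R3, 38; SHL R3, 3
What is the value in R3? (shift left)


Register state trace:
  MOV R3, 38  → R3 = 38
  SHL R3, 3  → R3 = 38 << 3 = 38 * 2^3 = 304
Final: R3 = 304

304


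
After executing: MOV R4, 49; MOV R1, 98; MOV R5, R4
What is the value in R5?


Register state trace:
  MOV R4, 49  → R4 = 49
  MOV R1, 98  → R1 = 98
  MOV R5, R4  → R5 = 49
Final: R5 = 49

49


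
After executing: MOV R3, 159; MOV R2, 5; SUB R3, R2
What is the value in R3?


Register state trace:
  MOV R3, 159  → R3 = 159
  MOV R2, 5  → R2 = 5
  SUB R3, R2  → R3 = 159 - 5 = 154
Final: R3 = 154

154


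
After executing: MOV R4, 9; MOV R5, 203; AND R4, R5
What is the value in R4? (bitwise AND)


Register state trace:
  MOV R4, 9  → R4 = 9 (0b00001001)
  MOV R5, 203  → R5 = 203 (0b11001011)
  AND R4, R5  → R4 = 9 AND 203 = 9 (0b00001001)
Final: R4 = 9

9


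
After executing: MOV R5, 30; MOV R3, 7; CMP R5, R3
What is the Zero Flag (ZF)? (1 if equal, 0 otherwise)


Register state trace:
  MOV R5, 30  → R5 = 30
  MOV R3, 7  → R3 = 7
  CMP R5, R3  → computes 30 - 7 = 23
  Result is nonzero, so values are not equal
ZF = 0

0


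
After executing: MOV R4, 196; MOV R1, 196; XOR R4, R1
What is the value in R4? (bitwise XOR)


Register state trace:
  MOV R4, 196  → R4 = 196 (0b11000100)
  MOV R1, 196  → R1 = 196 (0b11000100)
  XOR R4, R1  → R4 = 196 XOR 196 = 0 (0b00000000)
Final: R4 = 0

0


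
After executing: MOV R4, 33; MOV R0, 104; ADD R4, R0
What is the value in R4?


Register state trace:
  MOV R4, 33  → R4 = 33
  MOV R0, 104  → R0 = 104
  ADD R4, R0  → R4 = 33 + 104 = 137
Final: R4 = 137

137


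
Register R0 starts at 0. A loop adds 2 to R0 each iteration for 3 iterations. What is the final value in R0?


Starting value: R0 = 0
  Iter 1: R0 = 0 + 2 = 2
  Iter 2: R0 = 2 + 2 = 4
  Iter 3: R0 = 4 + 2 = 6
Final: R0 = 6

6


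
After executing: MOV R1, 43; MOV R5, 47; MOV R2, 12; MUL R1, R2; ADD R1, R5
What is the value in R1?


Register state trace:
  MOV R1, 43  → R1 = 43
  MOV R5, 47  → R5 = 47
  MOV R2, 12  → R2 = 12
  MUL R1, R2  → R1 = 43 * 12 = 516
  ADD R1, R5  → R1 = 516 + 47 = 563
Final: R1 = 563

563


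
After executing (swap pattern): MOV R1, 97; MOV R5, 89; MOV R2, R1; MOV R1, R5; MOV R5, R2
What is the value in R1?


Register state trace (swap pattern):
  MOV R1, 97  → R1 = 97
  MOV R5, 89  → R5 = 89
  MOV R2, R1  → R2 = 97  (save R1)
  MOV R1, R5  → R1 = 89  (R1 gets R5's value)
  MOV R5, R2  → R5 = 97  (R5 gets saved value)
Final: R1 = 89

89


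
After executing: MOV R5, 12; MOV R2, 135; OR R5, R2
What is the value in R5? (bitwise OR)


Register state trace:
  MOV R5, 12  → R5 = 12 (0b00001100)
  MOV R2, 135  → R2 = 135 (0b10000111)
  OR R5, R2   → R5 = 12 OR 135 = 143 (0b10001111)
Final: R5 = 143

143


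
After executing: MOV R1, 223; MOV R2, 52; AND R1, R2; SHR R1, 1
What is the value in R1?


Register state trace:
  MOV R1, 223  → R1 = 223 (0b11011111)
  MOV R2, 52  → R2 = 52 (0b00110100)
  AND R1, R2  → R1 = 223 AND 52 = 20 (0b00010100)
  SHR R1, 1  → R1 = 20 >> 1 = 10
Final: R1 = 10

10


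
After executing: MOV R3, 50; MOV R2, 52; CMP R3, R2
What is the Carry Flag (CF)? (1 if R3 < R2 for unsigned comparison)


Register state trace:
  MOV R3, 50  → R3 = 50
  MOV R2, 52  → R2 = 52
  CMP R3, R2  → unsigned 50 - 52: borrow occurs
  50 < 52, so CF = 1
CF = 1

1


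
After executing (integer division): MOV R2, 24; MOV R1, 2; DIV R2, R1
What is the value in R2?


Register state trace:
  MOV R2, 24  → R2 = 24
  MOV R1, 2  → R1 = 2
  DIV R2, R1  → R2 = 24 // 2 = 12
Final: R2 = 12

12


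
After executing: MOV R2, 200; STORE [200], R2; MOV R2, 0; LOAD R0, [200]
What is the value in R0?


Register and memory trace:
  MOV R2, 200  → R2 = 200
  STORE [200], R2  → mem[200] = 200
  MOV R2, 0  → R2 = 0
  LOAD R0, [200]  → R0 = mem[200] = 200
Final: R0 = 200

200


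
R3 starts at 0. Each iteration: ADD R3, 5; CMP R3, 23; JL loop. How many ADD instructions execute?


Loop trace (R3 starts at 0, target 23, step 5):
  ADD #1: R3 = 0 + 5 = 5  → 5 < 23, loop
  ADD #2: R3 = 5 + 5 = 10  → 10 < 23, loop
  ADD #3: R3 = 10 + 5 = 15  → 15 < 23, loop
  ADD #4: R3 = 15 + 5 = 20  → 20 < 23, loop
  ADD #5: R3 = 20 + 5 = 25  → 25 >= 23, exit
Total ADD instructions: 5

5


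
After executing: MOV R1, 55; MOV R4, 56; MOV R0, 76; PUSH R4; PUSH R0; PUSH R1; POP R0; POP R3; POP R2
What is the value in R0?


Stack trace (top is rightmost):
  MOV R1, 55  → R1 = 55
  MOV R4, 56  → R4 = 56
  MOV R0, 76  → R0 = 76
  PUSH R4  → stack: [56]
  PUSH R0  → stack: [56, 76]
  PUSH R1  → stack: [56, 76, 55]
  POP R0  → R0 = 55, stack: [56, 76]
  POP R3  → R3 = 76, stack: [56]
  POP R2  → R2 = 56, stack: []
Final: R0 = 55

55


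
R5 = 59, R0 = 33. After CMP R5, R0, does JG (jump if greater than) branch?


Trace:
  R5 = 59, R0 = 33
  CMP R5, R0  → compares 59 vs 33
  JG checks: is 59 greater than 33?
  59 > 33, so condition is true
Branch taken: Yes

Yes


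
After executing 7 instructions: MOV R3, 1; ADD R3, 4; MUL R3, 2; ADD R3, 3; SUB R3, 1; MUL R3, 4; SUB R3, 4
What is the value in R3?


Register state trace:
  MOV R3, 1  → R3 = 1
  ADD R3, 4  → R3 = 1 + 4 = 5
  MUL R3, 2  → R3 = 5 * 2 = 10
  ADD R3, 3  → R3 = 10 + 3 = 13
  SUB R3, 1  → R3 = 13 - 1 = 12
  MUL R3, 4  → R3 = 12 * 4 = 48
  SUB R3, 4  → R3 = 48 - 4 = 44
Final: R3 = 44

44


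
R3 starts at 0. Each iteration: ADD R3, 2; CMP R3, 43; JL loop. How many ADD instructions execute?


Loop trace (R3 starts at 0, target 43, step 2):
  ADD #1: R3 = 0 + 2 = 2  → 2 < 43, loop
  ADD #2: R3 = 2 + 2 = 4  → 4 < 43, loop
  ADD #3: R3 = 4 + 2 = 6  → 6 < 43, loop
  ADD #4: R3 = 6 + 2 = 8  → 8 < 43, loop
  ADD #5: R3 = 8 + 2 = 10  → 10 < 43, loop
  ADD #6: R3 = 10 + 2 = 12  → 12 < 43, loop
  ADD #7: R3 = 12 + 2 = 14  → 14 < 43, loop
  ADD #8: R3 = 14 + 2 = 16  → 16 < 43, loop
  ADD #9: R3 = 16 + 2 = 18  → 18 < 43, loop
  ADD #10: R3 = 18 + 2 = 20  → 20 < 43, loop
  ADD #11: R3 = 20 + 2 = 22  → 22 < 43, loop
  ADD #12: R3 = 22 + 2 = 24  → 24 < 43, loop
  ADD #13: R3 = 24 + 2 = 26  → 26 < 43, loop
  ADD #14: R3 = 26 + 2 = 28  → 28 < 43, loop
  ADD #15: R3 = 28 + 2 = 30  → 30 < 43, loop
  ADD #16: R3 = 30 + 2 = 32  → 32 < 43, loop
  ADD #17: R3 = 32 + 2 = 34  → 34 < 43, loop
  ADD #18: R3 = 34 + 2 = 36  → 36 < 43, loop
  ADD #19: R3 = 36 + 2 = 38  → 38 < 43, loop
  ADD #20: R3 = 38 + 2 = 40  → 40 < 43, loop
  ADD #21: R3 = 40 + 2 = 42  → 42 < 43, loop
  ADD #22: R3 = 42 + 2 = 44  → 44 >= 43, exit
Total ADD instructions: 22

22


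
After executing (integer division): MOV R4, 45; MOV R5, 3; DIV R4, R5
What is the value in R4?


Register state trace:
  MOV R4, 45  → R4 = 45
  MOV R5, 3  → R5 = 3
  DIV R4, R5  → R4 = 45 // 3 = 15
Final: R4 = 15

15


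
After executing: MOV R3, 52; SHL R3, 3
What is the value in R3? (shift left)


Register state trace:
  MOV R3, 52  → R3 = 52
  SHL R3, 3  → R3 = 52 << 3 = 52 * 2^3 = 416
Final: R3 = 416

416


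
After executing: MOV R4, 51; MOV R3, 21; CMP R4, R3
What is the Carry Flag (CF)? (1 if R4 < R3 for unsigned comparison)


Register state trace:
  MOV R4, 51  → R4 = 51
  MOV R3, 21  → R3 = 21
  CMP R4, R3  → unsigned 51 - 21: no borrow
  51 >= 21, so CF = 0
CF = 0

0


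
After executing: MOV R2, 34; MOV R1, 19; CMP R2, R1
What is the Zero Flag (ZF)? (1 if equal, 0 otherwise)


Register state trace:
  MOV R2, 34  → R2 = 34
  MOV R1, 19  → R1 = 19
  CMP R2, R1  → computes 34 - 19 = 15
  Result is nonzero, so values are not equal
ZF = 0

0


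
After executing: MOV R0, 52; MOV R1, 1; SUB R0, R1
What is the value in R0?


Register state trace:
  MOV R0, 52  → R0 = 52
  MOV R1, 1  → R1 = 1
  SUB R0, R1  → R0 = 52 - 1 = 51
Final: R0 = 51

51


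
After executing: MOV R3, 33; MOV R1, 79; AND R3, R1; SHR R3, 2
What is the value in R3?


Register state trace:
  MOV R3, 33  → R3 = 33 (0b00100001)
  MOV R1, 79  → R1 = 79 (0b01001111)
  AND R3, R1  → R3 = 33 AND 79 = 1 (0b00000001)
  SHR R3, 2  → R3 = 1 >> 2 = 0
Final: R3 = 0

0


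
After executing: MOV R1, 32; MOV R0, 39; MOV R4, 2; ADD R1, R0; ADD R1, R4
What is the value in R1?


Register state trace:
  MOV R1, 32  → R1 = 32
  MOV R0, 39  → R0 = 39
  MOV R4, 2  → R4 = 2
  ADD R1, R0  → R1 = 32 + 39 = 71
  ADD R1, R4  → R1 = 71 + 2 = 73
Final: R1 = 73

73


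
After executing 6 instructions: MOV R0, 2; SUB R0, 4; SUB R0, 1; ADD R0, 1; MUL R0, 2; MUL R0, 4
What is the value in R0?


Register state trace:
  MOV R0, 2  → R0 = 2
  SUB R0, 4  → R0 = 2 - 4 = -2
  SUB R0, 1  → R0 = -2 - 1 = -3
  ADD R0, 1  → R0 = -3 + 1 = -2
  MUL R0, 2  → R0 = -2 * 2 = -4
  MUL R0, 4  → R0 = -4 * 4 = -16
Final: R0 = -16

-16


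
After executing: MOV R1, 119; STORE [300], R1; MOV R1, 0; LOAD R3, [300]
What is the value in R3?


Register and memory trace:
  MOV R1, 119  → R1 = 119
  STORE [300], R1  → mem[300] = 119
  MOV R1, 0  → R1 = 0
  LOAD R3, [300]  → R3 = mem[300] = 119
Final: R3 = 119

119


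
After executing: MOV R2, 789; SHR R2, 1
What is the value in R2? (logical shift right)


Register state trace:
  MOV R2, 789  → R2 = 789
  SHR R2, 1  → R2 = 789 >> 1 = 789 // 2^1 = 394
Final: R2 = 394

394


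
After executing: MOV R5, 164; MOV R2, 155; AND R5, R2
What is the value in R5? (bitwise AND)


Register state trace:
  MOV R5, 164  → R5 = 164 (0b10100100)
  MOV R2, 155  → R2 = 155 (0b10011011)
  AND R5, R2  → R5 = 164 AND 155 = 128 (0b10000000)
Final: R5 = 128

128


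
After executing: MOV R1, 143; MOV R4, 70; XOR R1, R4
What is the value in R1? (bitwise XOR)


Register state trace:
  MOV R1, 143  → R1 = 143 (0b10001111)
  MOV R4, 70  → R4 = 70 (0b01000110)
  XOR R1, R4  → R1 = 143 XOR 70 = 201 (0b11001001)
Final: R1 = 201

201


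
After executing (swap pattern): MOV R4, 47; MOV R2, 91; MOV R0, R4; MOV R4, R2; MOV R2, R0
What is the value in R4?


Register state trace (swap pattern):
  MOV R4, 47  → R4 = 47
  MOV R2, 91  → R2 = 91
  MOV R0, R4  → R0 = 47  (save R4)
  MOV R4, R2  → R4 = 91  (R4 gets R2's value)
  MOV R2, R0  → R2 = 47  (R2 gets saved value)
Final: R4 = 91

91


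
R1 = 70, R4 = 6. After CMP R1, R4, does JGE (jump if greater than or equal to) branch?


Trace:
  R1 = 70, R4 = 6
  CMP R1, R4  → compares 70 vs 6
  JGE checks: is 70 greater than or equal to 6?
  70 > 6, so condition is true
Branch taken: Yes

Yes


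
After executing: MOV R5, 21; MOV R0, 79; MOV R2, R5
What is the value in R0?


Register state trace:
  MOV R5, 21  → R5 = 21
  MOV R0, 79  → R0 = 79
  MOV R2, R5  → R2 = 21
Final: R0 = 79

79


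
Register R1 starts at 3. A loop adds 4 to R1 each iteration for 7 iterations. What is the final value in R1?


Starting value: R1 = 3
  Iter 1: R1 = 3 + 4 = 7
  Iter 2: R1 = 7 + 4 = 11
  Iter 3: R1 = 11 + 4 = 15
  Iter 4: R1 = 15 + 4 = 19
  Iter 5: R1 = 19 + 4 = 23
  Iter 6: R1 = 23 + 4 = 27
  Iter 7: R1 = 27 + 4 = 31
Final: R1 = 31

31


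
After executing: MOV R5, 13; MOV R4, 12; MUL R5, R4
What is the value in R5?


Register state trace:
  MOV R5, 13  → R5 = 13
  MOV R4, 12  → R4 = 12
  MUL R5, R4  → R5 = 13 * 12 = 156
Final: R5 = 156

156


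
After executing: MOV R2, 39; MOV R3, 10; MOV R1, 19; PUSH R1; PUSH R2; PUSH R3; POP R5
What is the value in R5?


Stack trace (top is rightmost):
  MOV R2, 39  → R2 = 39
  MOV R3, 10  → R3 = 10
  MOV R1, 19  → R1 = 19
  PUSH R1  → stack: [19]
  PUSH R2  → stack: [19, 39]
  PUSH R3  → stack: [19, 39, 10]
  POP R5  → R5 = 10, stack: [19, 39]
Final: R5 = 10

10


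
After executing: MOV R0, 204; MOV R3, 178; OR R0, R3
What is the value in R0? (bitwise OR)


Register state trace:
  MOV R0, 204  → R0 = 204 (0b11001100)
  MOV R3, 178  → R3 = 178 (0b10110010)
  OR R0, R3   → R0 = 204 OR 178 = 254 (0b11111110)
Final: R0 = 254

254


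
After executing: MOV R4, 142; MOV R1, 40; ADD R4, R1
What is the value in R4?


Register state trace:
  MOV R4, 142  → R4 = 142
  MOV R1, 40  → R1 = 40
  ADD R4, R1  → R4 = 142 + 40 = 182
Final: R4 = 182

182


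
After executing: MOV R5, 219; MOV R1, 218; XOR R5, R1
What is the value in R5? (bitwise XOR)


Register state trace:
  MOV R5, 219  → R5 = 219 (0b11011011)
  MOV R1, 218  → R1 = 218 (0b11011010)
  XOR R5, R1  → R5 = 219 XOR 218 = 1 (0b00000001)
Final: R5 = 1

1


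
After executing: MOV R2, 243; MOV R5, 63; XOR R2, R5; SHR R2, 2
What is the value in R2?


Register state trace:
  MOV R2, 243  → R2 = 243 (0b11110011)
  MOV R5, 63  → R5 = 63 (0b00111111)
  XOR R2, R5  → R2 = 243 XOR 63 = 204 (0b11001100)
  SHR R2, 2  → R2 = 204 >> 2 = 51
Final: R2 = 51

51


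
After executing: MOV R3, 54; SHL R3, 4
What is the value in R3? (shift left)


Register state trace:
  MOV R3, 54  → R3 = 54
  SHL R3, 4  → R3 = 54 << 4 = 54 * 2^4 = 864
Final: R3 = 864

864


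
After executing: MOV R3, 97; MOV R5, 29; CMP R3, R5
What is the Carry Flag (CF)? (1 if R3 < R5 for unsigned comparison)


Register state trace:
  MOV R3, 97  → R3 = 97
  MOV R5, 29  → R5 = 29
  CMP R3, R5  → unsigned 97 - 29: no borrow
  97 >= 29, so CF = 0
CF = 0

0


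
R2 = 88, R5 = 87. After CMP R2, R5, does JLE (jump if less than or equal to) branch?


Trace:
  R2 = 88, R5 = 87
  CMP R2, R5  → compares 88 vs 87
  JLE checks: is 88 less than or equal to 87?
  88 > 87, so condition is false
Branch taken: No

No


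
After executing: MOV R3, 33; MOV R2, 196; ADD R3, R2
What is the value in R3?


Register state trace:
  MOV R3, 33  → R3 = 33
  MOV R2, 196  → R2 = 196
  ADD R3, R2  → R3 = 33 + 196 = 229
Final: R3 = 229

229


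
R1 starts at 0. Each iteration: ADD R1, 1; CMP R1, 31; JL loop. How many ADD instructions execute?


Loop trace (R1 starts at 0, target 31, step 1):
  ADD #1: R1 = 0 + 1 = 1  → 1 < 31, loop
  ADD #2: R1 = 1 + 1 = 2  → 2 < 31, loop
  ADD #3: R1 = 2 + 1 = 3  → 3 < 31, loop
  ADD #4: R1 = 3 + 1 = 4  → 4 < 31, loop
  ADD #5: R1 = 4 + 1 = 5  → 5 < 31, loop
  ADD #6: R1 = 5 + 1 = 6  → 6 < 31, loop
  ADD #7: R1 = 6 + 1 = 7  → 7 < 31, loop
  ADD #8: R1 = 7 + 1 = 8  → 8 < 31, loop
  ADD #9: R1 = 8 + 1 = 9  → 9 < 31, loop
  ADD #10: R1 = 9 + 1 = 10  → 10 < 31, loop
  ADD #11: R1 = 10 + 1 = 11  → 11 < 31, loop
  ADD #12: R1 = 11 + 1 = 12  → 12 < 31, loop
  ADD #13: R1 = 12 + 1 = 13  → 13 < 31, loop
  ADD #14: R1 = 13 + 1 = 14  → 14 < 31, loop
  ADD #15: R1 = 14 + 1 = 15  → 15 < 31, loop
  ADD #16: R1 = 15 + 1 = 16  → 16 < 31, loop
  ADD #17: R1 = 16 + 1 = 17  → 17 < 31, loop
  ADD #18: R1 = 17 + 1 = 18  → 18 < 31, loop
  ADD #19: R1 = 18 + 1 = 19  → 19 < 31, loop
  ADD #20: R1 = 19 + 1 = 20  → 20 < 31, loop
  ADD #21: R1 = 20 + 1 = 21  → 21 < 31, loop
  ADD #22: R1 = 21 + 1 = 22  → 22 < 31, loop
  ADD #23: R1 = 22 + 1 = 23  → 23 < 31, loop
  ADD #24: R1 = 23 + 1 = 24  → 24 < 31, loop
  ADD #25: R1 = 24 + 1 = 25  → 25 < 31, loop
  ADD #26: R1 = 25 + 1 = 26  → 26 < 31, loop
  ADD #27: R1 = 26 + 1 = 27  → 27 < 31, loop
  ADD #28: R1 = 27 + 1 = 28  → 28 < 31, loop
  ADD #29: R1 = 28 + 1 = 29  → 29 < 31, loop
  ADD #30: R1 = 29 + 1 = 30  → 30 < 31, loop
  ADD #31: R1 = 30 + 1 = 31  → 31 >= 31, exit
Total ADD instructions: 31

31


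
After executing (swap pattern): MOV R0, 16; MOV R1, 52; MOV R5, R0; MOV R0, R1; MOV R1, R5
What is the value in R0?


Register state trace (swap pattern):
  MOV R0, 16  → R0 = 16
  MOV R1, 52  → R1 = 52
  MOV R5, R0  → R5 = 16  (save R0)
  MOV R0, R1  → R0 = 52  (R0 gets R1's value)
  MOV R1, R5  → R1 = 16  (R1 gets saved value)
Final: R0 = 52

52


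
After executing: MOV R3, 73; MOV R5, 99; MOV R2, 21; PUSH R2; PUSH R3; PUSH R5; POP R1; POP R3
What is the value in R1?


Stack trace (top is rightmost):
  MOV R3, 73  → R3 = 73
  MOV R5, 99  → R5 = 99
  MOV R2, 21  → R2 = 21
  PUSH R2  → stack: [21]
  PUSH R3  → stack: [21, 73]
  PUSH R5  → stack: [21, 73, 99]
  POP R1  → R1 = 99, stack: [21, 73]
  POP R3  → R3 = 73, stack: [21]
Final: R1 = 99

99


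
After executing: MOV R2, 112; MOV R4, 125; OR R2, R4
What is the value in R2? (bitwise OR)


Register state trace:
  MOV R2, 112  → R2 = 112 (0b01110000)
  MOV R4, 125  → R4 = 125 (0b01111101)
  OR R2, R4   → R2 = 112 OR 125 = 125 (0b01111101)
Final: R2 = 125

125


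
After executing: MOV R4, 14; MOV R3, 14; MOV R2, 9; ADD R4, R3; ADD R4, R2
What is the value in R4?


Register state trace:
  MOV R4, 14  → R4 = 14
  MOV R3, 14  → R3 = 14
  MOV R2, 9  → R2 = 9
  ADD R4, R3  → R4 = 14 + 14 = 28
  ADD R4, R2  → R4 = 28 + 9 = 37
Final: R4 = 37

37


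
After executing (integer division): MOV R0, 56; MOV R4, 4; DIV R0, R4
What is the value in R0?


Register state trace:
  MOV R0, 56  → R0 = 56
  MOV R4, 4  → R4 = 4
  DIV R0, R4  → R0 = 56 // 4 = 14
Final: R0 = 14

14


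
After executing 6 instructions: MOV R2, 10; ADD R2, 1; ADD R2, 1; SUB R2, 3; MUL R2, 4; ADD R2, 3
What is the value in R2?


Register state trace:
  MOV R2, 10  → R2 = 10
  ADD R2, 1  → R2 = 10 + 1 = 11
  ADD R2, 1  → R2 = 11 + 1 = 12
  SUB R2, 3  → R2 = 12 - 3 = 9
  MUL R2, 4  → R2 = 9 * 4 = 36
  ADD R2, 3  → R2 = 36 + 3 = 39
Final: R2 = 39

39


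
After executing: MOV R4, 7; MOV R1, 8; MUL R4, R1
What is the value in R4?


Register state trace:
  MOV R4, 7  → R4 = 7
  MOV R1, 8  → R1 = 8
  MUL R4, R1  → R4 = 7 * 8 = 56
Final: R4 = 56

56


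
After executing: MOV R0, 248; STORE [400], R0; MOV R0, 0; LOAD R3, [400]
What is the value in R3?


Register and memory trace:
  MOV R0, 248  → R0 = 248
  STORE [400], R0  → mem[400] = 248
  MOV R0, 0  → R0 = 0
  LOAD R3, [400]  → R3 = mem[400] = 248
Final: R3 = 248

248


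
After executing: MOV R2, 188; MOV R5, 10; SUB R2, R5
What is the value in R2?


Register state trace:
  MOV R2, 188  → R2 = 188
  MOV R5, 10  → R5 = 10
  SUB R2, R5  → R2 = 188 - 10 = 178
Final: R2 = 178

178


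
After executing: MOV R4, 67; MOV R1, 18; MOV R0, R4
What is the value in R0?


Register state trace:
  MOV R4, 67  → R4 = 67
  MOV R1, 18  → R1 = 18
  MOV R0, R4  → R0 = 67
Final: R0 = 67

67


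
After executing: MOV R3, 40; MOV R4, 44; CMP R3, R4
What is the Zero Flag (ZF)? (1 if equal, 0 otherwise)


Register state trace:
  MOV R3, 40  → R3 = 40
  MOV R4, 44  → R4 = 44
  CMP R3, R4  → computes 40 - 44 = -4
  Result is nonzero, so values are not equal
ZF = 0

0


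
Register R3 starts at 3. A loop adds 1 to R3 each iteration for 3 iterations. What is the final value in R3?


Starting value: R3 = 3
  Iter 1: R3 = 3 + 1 = 4
  Iter 2: R3 = 4 + 1 = 5
  Iter 3: R3 = 5 + 1 = 6
Final: R3 = 6

6


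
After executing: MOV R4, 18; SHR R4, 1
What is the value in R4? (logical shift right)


Register state trace:
  MOV R4, 18  → R4 = 18
  SHR R4, 1  → R4 = 18 >> 1 = 18 // 2^1 = 9
Final: R4 = 9

9


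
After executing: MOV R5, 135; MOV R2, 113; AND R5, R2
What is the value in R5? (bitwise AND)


Register state trace:
  MOV R5, 135  → R5 = 135 (0b10000111)
  MOV R2, 113  → R2 = 113 (0b01110001)
  AND R5, R2  → R5 = 135 AND 113 = 1 (0b00000001)
Final: R5 = 1

1


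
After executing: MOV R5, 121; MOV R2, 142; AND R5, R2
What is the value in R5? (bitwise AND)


Register state trace:
  MOV R5, 121  → R5 = 121 (0b01111001)
  MOV R2, 142  → R2 = 142 (0b10001110)
  AND R5, R2  → R5 = 121 AND 142 = 8 (0b00001000)
Final: R5 = 8

8


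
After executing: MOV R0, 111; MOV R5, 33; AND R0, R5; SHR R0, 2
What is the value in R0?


Register state trace:
  MOV R0, 111  → R0 = 111 (0b01101111)
  MOV R5, 33  → R5 = 33 (0b00100001)
  AND R0, R5  → R0 = 111 AND 33 = 33 (0b00100001)
  SHR R0, 2  → R0 = 33 >> 2 = 8
Final: R0 = 8

8


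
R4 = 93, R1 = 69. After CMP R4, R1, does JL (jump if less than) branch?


Trace:
  R4 = 93, R1 = 69
  CMP R4, R1  → compares 93 vs 69
  JL checks: is 93 less than 69?
  93 > 69, so condition is false
Branch taken: No

No


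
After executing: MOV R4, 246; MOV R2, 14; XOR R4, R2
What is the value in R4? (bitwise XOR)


Register state trace:
  MOV R4, 246  → R4 = 246 (0b11110110)
  MOV R2, 14  → R2 = 14 (0b00001110)
  XOR R4, R2  → R4 = 246 XOR 14 = 248 (0b11111000)
Final: R4 = 248

248


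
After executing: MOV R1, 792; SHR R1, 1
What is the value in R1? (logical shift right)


Register state trace:
  MOV R1, 792  → R1 = 792
  SHR R1, 1  → R1 = 792 >> 1 = 792 // 2^1 = 396
Final: R1 = 396

396


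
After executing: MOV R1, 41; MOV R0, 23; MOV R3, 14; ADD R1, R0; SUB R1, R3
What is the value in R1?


Register state trace:
  MOV R1, 41  → R1 = 41
  MOV R0, 23  → R0 = 23
  MOV R3, 14  → R3 = 14
  ADD R1, R0  → R1 = 41 + 23 = 64
  SUB R1, R3  → R1 = 64 - 14 = 50
Final: R1 = 50

50


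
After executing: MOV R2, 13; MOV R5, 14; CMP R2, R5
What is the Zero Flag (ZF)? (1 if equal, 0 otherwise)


Register state trace:
  MOV R2, 13  → R2 = 13
  MOV R5, 14  → R5 = 14
  CMP R2, R5  → computes 13 - 14 = -1
  Result is nonzero, so values are not equal
ZF = 0

0


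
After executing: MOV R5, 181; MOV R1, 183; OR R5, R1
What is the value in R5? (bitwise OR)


Register state trace:
  MOV R5, 181  → R5 = 181 (0b10110101)
  MOV R1, 183  → R1 = 183 (0b10110111)
  OR R5, R1   → R5 = 181 OR 183 = 183 (0b10110111)
Final: R5 = 183

183


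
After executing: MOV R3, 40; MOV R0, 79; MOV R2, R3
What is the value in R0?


Register state trace:
  MOV R3, 40  → R3 = 40
  MOV R0, 79  → R0 = 79
  MOV R2, R3  → R2 = 40
Final: R0 = 79

79


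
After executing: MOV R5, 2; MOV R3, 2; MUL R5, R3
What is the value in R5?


Register state trace:
  MOV R5, 2  → R5 = 2
  MOV R3, 2  → R3 = 2
  MUL R5, R3  → R5 = 2 * 2 = 4
Final: R5 = 4

4


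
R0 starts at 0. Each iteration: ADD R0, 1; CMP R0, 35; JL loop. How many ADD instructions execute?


Loop trace (R0 starts at 0, target 35, step 1):
  ADD #1: R0 = 0 + 1 = 1  → 1 < 35, loop
  ADD #2: R0 = 1 + 1 = 2  → 2 < 35, loop
  ADD #3: R0 = 2 + 1 = 3  → 3 < 35, loop
  ADD #4: R0 = 3 + 1 = 4  → 4 < 35, loop
  ADD #5: R0 = 4 + 1 = 5  → 5 < 35, loop
  ADD #6: R0 = 5 + 1 = 6  → 6 < 35, loop
  ADD #7: R0 = 6 + 1 = 7  → 7 < 35, loop
  ADD #8: R0 = 7 + 1 = 8  → 8 < 35, loop
  ADD #9: R0 = 8 + 1 = 9  → 9 < 35, loop
  ADD #10: R0 = 9 + 1 = 10  → 10 < 35, loop
  ADD #11: R0 = 10 + 1 = 11  → 11 < 35, loop
  ADD #12: R0 = 11 + 1 = 12  → 12 < 35, loop
  ADD #13: R0 = 12 + 1 = 13  → 13 < 35, loop
  ADD #14: R0 = 13 + 1 = 14  → 14 < 35, loop
  ADD #15: R0 = 14 + 1 = 15  → 15 < 35, loop
  ADD #16: R0 = 15 + 1 = 16  → 16 < 35, loop
  ADD #17: R0 = 16 + 1 = 17  → 17 < 35, loop
  ADD #18: R0 = 17 + 1 = 18  → 18 < 35, loop
  ADD #19: R0 = 18 + 1 = 19  → 19 < 35, loop
  ADD #20: R0 = 19 + 1 = 20  → 20 < 35, loop
  ADD #21: R0 = 20 + 1 = 21  → 21 < 35, loop
  ADD #22: R0 = 21 + 1 = 22  → 22 < 35, loop
  ADD #23: R0 = 22 + 1 = 23  → 23 < 35, loop
  ADD #24: R0 = 23 + 1 = 24  → 24 < 35, loop
  ADD #25: R0 = 24 + 1 = 25  → 25 < 35, loop
  ADD #26: R0 = 25 + 1 = 26  → 26 < 35, loop
  ADD #27: R0 = 26 + 1 = 27  → 27 < 35, loop
  ADD #28: R0 = 27 + 1 = 28  → 28 < 35, loop
  ADD #29: R0 = 28 + 1 = 29  → 29 < 35, loop
  ADD #30: R0 = 29 + 1 = 30  → 30 < 35, loop
  ADD #31: R0 = 30 + 1 = 31  → 31 < 35, loop
  ADD #32: R0 = 31 + 1 = 32  → 32 < 35, loop
  ADD #33: R0 = 32 + 1 = 33  → 33 < 35, loop
  ADD #34: R0 = 33 + 1 = 34  → 34 < 35, loop
  ADD #35: R0 = 34 + 1 = 35  → 35 >= 35, exit
Total ADD instructions: 35

35


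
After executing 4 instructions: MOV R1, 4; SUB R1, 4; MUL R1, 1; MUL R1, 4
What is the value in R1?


Register state trace:
  MOV R1, 4  → R1 = 4
  SUB R1, 4  → R1 = 4 - 4 = 0
  MUL R1, 1  → R1 = 0 * 1 = 0
  MUL R1, 4  → R1 = 0 * 4 = 0
Final: R1 = 0

0


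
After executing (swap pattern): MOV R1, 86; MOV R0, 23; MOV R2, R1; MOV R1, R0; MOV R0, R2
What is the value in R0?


Register state trace (swap pattern):
  MOV R1, 86  → R1 = 86
  MOV R0, 23  → R0 = 23
  MOV R2, R1  → R2 = 86  (save R1)
  MOV R1, R0  → R1 = 23  (R1 gets R0's value)
  MOV R0, R2  → R0 = 86  (R0 gets saved value)
Final: R0 = 86

86


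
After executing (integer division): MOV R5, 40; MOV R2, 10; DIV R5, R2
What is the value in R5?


Register state trace:
  MOV R5, 40  → R5 = 40
  MOV R2, 10  → R2 = 10
  DIV R5, R2  → R5 = 40 // 10 = 4
Final: R5 = 4

4


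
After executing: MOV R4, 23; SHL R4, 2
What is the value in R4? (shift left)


Register state trace:
  MOV R4, 23  → R4 = 23
  SHL R4, 2  → R4 = 23 << 2 = 23 * 2^2 = 92
Final: R4 = 92

92


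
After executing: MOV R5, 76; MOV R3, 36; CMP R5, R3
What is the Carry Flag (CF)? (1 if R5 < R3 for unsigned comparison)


Register state trace:
  MOV R5, 76  → R5 = 76
  MOV R3, 36  → R3 = 36
  CMP R5, R3  → unsigned 76 - 36: no borrow
  76 >= 36, so CF = 0
CF = 0

0


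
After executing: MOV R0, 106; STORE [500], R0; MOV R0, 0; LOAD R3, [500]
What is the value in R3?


Register and memory trace:
  MOV R0, 106  → R0 = 106
  STORE [500], R0  → mem[500] = 106
  MOV R0, 0  → R0 = 0
  LOAD R3, [500]  → R3 = mem[500] = 106
Final: R3 = 106

106


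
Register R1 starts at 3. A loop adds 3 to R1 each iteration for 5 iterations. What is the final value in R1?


Starting value: R1 = 3
  Iter 1: R1 = 3 + 3 = 6
  Iter 2: R1 = 6 + 3 = 9
  Iter 3: R1 = 9 + 3 = 12
  Iter 4: R1 = 12 + 3 = 15
  Iter 5: R1 = 15 + 3 = 18
Final: R1 = 18

18


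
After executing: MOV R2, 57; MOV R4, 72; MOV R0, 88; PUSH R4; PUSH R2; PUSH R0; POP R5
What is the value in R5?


Stack trace (top is rightmost):
  MOV R2, 57  → R2 = 57
  MOV R4, 72  → R4 = 72
  MOV R0, 88  → R0 = 88
  PUSH R4  → stack: [72]
  PUSH R2  → stack: [72, 57]
  PUSH R0  → stack: [72, 57, 88]
  POP R5  → R5 = 88, stack: [72, 57]
Final: R5 = 88

88


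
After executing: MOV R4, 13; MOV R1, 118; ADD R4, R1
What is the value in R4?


Register state trace:
  MOV R4, 13  → R4 = 13
  MOV R1, 118  → R1 = 118
  ADD R4, R1  → R4 = 13 + 118 = 131
Final: R4 = 131

131


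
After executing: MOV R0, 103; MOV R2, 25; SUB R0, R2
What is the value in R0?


Register state trace:
  MOV R0, 103  → R0 = 103
  MOV R2, 25  → R2 = 25
  SUB R0, R2  → R0 = 103 - 25 = 78
Final: R0 = 78

78


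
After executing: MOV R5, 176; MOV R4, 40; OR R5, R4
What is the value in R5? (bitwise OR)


Register state trace:
  MOV R5, 176  → R5 = 176 (0b10110000)
  MOV R4, 40  → R4 = 40 (0b00101000)
  OR R5, R4   → R5 = 176 OR 40 = 184 (0b10111000)
Final: R5 = 184

184


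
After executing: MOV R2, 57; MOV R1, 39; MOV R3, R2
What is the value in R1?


Register state trace:
  MOV R2, 57  → R2 = 57
  MOV R1, 39  → R1 = 39
  MOV R3, R2  → R3 = 57
Final: R1 = 39

39


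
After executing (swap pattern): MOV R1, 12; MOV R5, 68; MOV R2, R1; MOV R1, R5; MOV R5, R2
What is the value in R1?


Register state trace (swap pattern):
  MOV R1, 12  → R1 = 12
  MOV R5, 68  → R5 = 68
  MOV R2, R1  → R2 = 12  (save R1)
  MOV R1, R5  → R1 = 68  (R1 gets R5's value)
  MOV R5, R2  → R5 = 12  (R5 gets saved value)
Final: R1 = 68

68


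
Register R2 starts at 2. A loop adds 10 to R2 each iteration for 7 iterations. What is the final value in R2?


Starting value: R2 = 2
  Iter 1: R2 = 2 + 10 = 12
  Iter 2: R2 = 12 + 10 = 22
  Iter 3: R2 = 22 + 10 = 32
  Iter 4: R2 = 32 + 10 = 42
  Iter 5: R2 = 42 + 10 = 52
  Iter 6: R2 = 52 + 10 = 62
  Iter 7: R2 = 62 + 10 = 72
Final: R2 = 72

72


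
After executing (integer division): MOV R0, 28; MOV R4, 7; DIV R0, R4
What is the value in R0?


Register state trace:
  MOV R0, 28  → R0 = 28
  MOV R4, 7  → R4 = 7
  DIV R0, R4  → R0 = 28 // 7 = 4
Final: R0 = 4

4


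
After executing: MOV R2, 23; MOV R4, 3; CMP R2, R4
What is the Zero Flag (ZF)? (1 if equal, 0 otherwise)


Register state trace:
  MOV R2, 23  → R2 = 23
  MOV R4, 3  → R4 = 3
  CMP R2, R4  → computes 23 - 3 = 20
  Result is nonzero, so values are not equal
ZF = 0

0


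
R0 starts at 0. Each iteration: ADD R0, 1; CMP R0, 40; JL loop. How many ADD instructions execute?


Loop trace (R0 starts at 0, target 40, step 1):
  ADD #1: R0 = 0 + 1 = 1  → 1 < 40, loop
  ADD #2: R0 = 1 + 1 = 2  → 2 < 40, loop
  ADD #3: R0 = 2 + 1 = 3  → 3 < 40, loop
  ADD #4: R0 = 3 + 1 = 4  → 4 < 40, loop
  ADD #5: R0 = 4 + 1 = 5  → 5 < 40, loop
  ADD #6: R0 = 5 + 1 = 6  → 6 < 40, loop
  ADD #7: R0 = 6 + 1 = 7  → 7 < 40, loop
  ADD #8: R0 = 7 + 1 = 8  → 8 < 40, loop
  ADD #9: R0 = 8 + 1 = 9  → 9 < 40, loop
  ADD #10: R0 = 9 + 1 = 10  → 10 < 40, loop
  ADD #11: R0 = 10 + 1 = 11  → 11 < 40, loop
  ADD #12: R0 = 11 + 1 = 12  → 12 < 40, loop
  ADD #13: R0 = 12 + 1 = 13  → 13 < 40, loop
  ADD #14: R0 = 13 + 1 = 14  → 14 < 40, loop
  ADD #15: R0 = 14 + 1 = 15  → 15 < 40, loop
  ADD #16: R0 = 15 + 1 = 16  → 16 < 40, loop
  ADD #17: R0 = 16 + 1 = 17  → 17 < 40, loop
  ADD #18: R0 = 17 + 1 = 18  → 18 < 40, loop
  ADD #19: R0 = 18 + 1 = 19  → 19 < 40, loop
  ADD #20: R0 = 19 + 1 = 20  → 20 < 40, loop
  ADD #21: R0 = 20 + 1 = 21  → 21 < 40, loop
  ADD #22: R0 = 21 + 1 = 22  → 22 < 40, loop
  ADD #23: R0 = 22 + 1 = 23  → 23 < 40, loop
  ADD #24: R0 = 23 + 1 = 24  → 24 < 40, loop
  ADD #25: R0 = 24 + 1 = 25  → 25 < 40, loop
  ADD #26: R0 = 25 + 1 = 26  → 26 < 40, loop
  ADD #27: R0 = 26 + 1 = 27  → 27 < 40, loop
  ADD #28: R0 = 27 + 1 = 28  → 28 < 40, loop
  ADD #29: R0 = 28 + 1 = 29  → 29 < 40, loop
  ADD #30: R0 = 29 + 1 = 30  → 30 < 40, loop
  ADD #31: R0 = 30 + 1 = 31  → 31 < 40, loop
  ADD #32: R0 = 31 + 1 = 32  → 32 < 40, loop
  ADD #33: R0 = 32 + 1 = 33  → 33 < 40, loop
  ADD #34: R0 = 33 + 1 = 34  → 34 < 40, loop
  ADD #35: R0 = 34 + 1 = 35  → 35 < 40, loop
  ADD #36: R0 = 35 + 1 = 36  → 36 < 40, loop
  ADD #37: R0 = 36 + 1 = 37  → 37 < 40, loop
  ADD #38: R0 = 37 + 1 = 38  → 38 < 40, loop
  ADD #39: R0 = 38 + 1 = 39  → 39 < 40, loop
  ADD #40: R0 = 39 + 1 = 40  → 40 >= 40, exit
Total ADD instructions: 40

40


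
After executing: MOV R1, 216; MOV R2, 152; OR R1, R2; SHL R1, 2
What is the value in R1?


Register state trace:
  MOV R1, 216  → R1 = 216 (0b11011000)
  MOV R2, 152  → R2 = 152 (0b10011000)
  OR R1, R2  → R1 = 216 OR 152 = 216 (0b11011000)
  SHL R1, 2  → R1 = 216 << 2 = 864
Final: R1 = 864

864


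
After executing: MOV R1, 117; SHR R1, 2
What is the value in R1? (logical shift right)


Register state trace:
  MOV R1, 117  → R1 = 117
  SHR R1, 2  → R1 = 117 >> 2 = 117 // 2^2 = 29
Final: R1 = 29

29


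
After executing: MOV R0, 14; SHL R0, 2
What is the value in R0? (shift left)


Register state trace:
  MOV R0, 14  → R0 = 14
  SHL R0, 2  → R0 = 14 << 2 = 14 * 2^2 = 56
Final: R0 = 56

56


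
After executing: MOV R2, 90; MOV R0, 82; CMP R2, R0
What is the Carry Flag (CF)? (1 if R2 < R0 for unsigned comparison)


Register state trace:
  MOV R2, 90  → R2 = 90
  MOV R0, 82  → R0 = 82
  CMP R2, R0  → unsigned 90 - 82: no borrow
  90 >= 82, so CF = 0
CF = 0

0


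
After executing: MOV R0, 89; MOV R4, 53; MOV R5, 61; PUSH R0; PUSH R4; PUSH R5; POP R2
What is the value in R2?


Stack trace (top is rightmost):
  MOV R0, 89  → R0 = 89
  MOV R4, 53  → R4 = 53
  MOV R5, 61  → R5 = 61
  PUSH R0  → stack: [89]
  PUSH R4  → stack: [89, 53]
  PUSH R5  → stack: [89, 53, 61]
  POP R2  → R2 = 61, stack: [89, 53]
Final: R2 = 61

61


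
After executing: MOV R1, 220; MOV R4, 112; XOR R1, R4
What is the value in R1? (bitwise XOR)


Register state trace:
  MOV R1, 220  → R1 = 220 (0b11011100)
  MOV R4, 112  → R4 = 112 (0b01110000)
  XOR R1, R4  → R1 = 220 XOR 112 = 172 (0b10101100)
Final: R1 = 172

172


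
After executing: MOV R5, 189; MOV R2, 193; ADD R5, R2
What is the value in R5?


Register state trace:
  MOV R5, 189  → R5 = 189
  MOV R2, 193  → R2 = 193
  ADD R5, R2  → R5 = 189 + 193 = 382
Final: R5 = 382

382


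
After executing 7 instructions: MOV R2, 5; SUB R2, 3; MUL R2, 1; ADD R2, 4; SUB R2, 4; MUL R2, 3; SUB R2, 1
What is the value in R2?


Register state trace:
  MOV R2, 5  → R2 = 5
  SUB R2, 3  → R2 = 5 - 3 = 2
  MUL R2, 1  → R2 = 2 * 1 = 2
  ADD R2, 4  → R2 = 2 + 4 = 6
  SUB R2, 4  → R2 = 6 - 4 = 2
  MUL R2, 3  → R2 = 2 * 3 = 6
  SUB R2, 1  → R2 = 6 - 1 = 5
Final: R2 = 5

5


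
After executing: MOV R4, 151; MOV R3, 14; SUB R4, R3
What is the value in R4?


Register state trace:
  MOV R4, 151  → R4 = 151
  MOV R3, 14  → R3 = 14
  SUB R4, R3  → R4 = 151 - 14 = 137
Final: R4 = 137

137


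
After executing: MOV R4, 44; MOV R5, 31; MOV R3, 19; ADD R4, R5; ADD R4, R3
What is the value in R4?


Register state trace:
  MOV R4, 44  → R4 = 44
  MOV R5, 31  → R5 = 31
  MOV R3, 19  → R3 = 19
  ADD R4, R5  → R4 = 44 + 31 = 75
  ADD R4, R3  → R4 = 75 + 19 = 94
Final: R4 = 94

94


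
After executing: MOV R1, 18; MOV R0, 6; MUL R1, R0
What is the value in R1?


Register state trace:
  MOV R1, 18  → R1 = 18
  MOV R0, 6  → R0 = 6
  MUL R1, R0  → R1 = 18 * 6 = 108
Final: R1 = 108

108


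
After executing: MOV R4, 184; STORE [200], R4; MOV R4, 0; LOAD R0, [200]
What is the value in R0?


Register and memory trace:
  MOV R4, 184  → R4 = 184
  STORE [200], R4  → mem[200] = 184
  MOV R4, 0  → R4 = 0
  LOAD R0, [200]  → R0 = mem[200] = 184
Final: R0 = 184

184


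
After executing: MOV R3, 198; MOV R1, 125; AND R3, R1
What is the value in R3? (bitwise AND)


Register state trace:
  MOV R3, 198  → R3 = 198 (0b11000110)
  MOV R1, 125  → R1 = 125 (0b01111101)
  AND R3, R1  → R3 = 198 AND 125 = 68 (0b01000100)
Final: R3 = 68

68


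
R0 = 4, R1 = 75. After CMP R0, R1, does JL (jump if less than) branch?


Trace:
  R0 = 4, R1 = 75
  CMP R0, R1  → compares 4 vs 75
  JL checks: is 4 less than 75?
  4 < 75, so condition is true
Branch taken: Yes

Yes


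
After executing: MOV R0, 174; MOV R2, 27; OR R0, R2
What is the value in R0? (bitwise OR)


Register state trace:
  MOV R0, 174  → R0 = 174 (0b10101110)
  MOV R2, 27  → R2 = 27 (0b00011011)
  OR R0, R2   → R0 = 174 OR 27 = 191 (0b10111111)
Final: R0 = 191

191


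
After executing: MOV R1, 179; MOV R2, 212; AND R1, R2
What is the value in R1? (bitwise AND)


Register state trace:
  MOV R1, 179  → R1 = 179 (0b10110011)
  MOV R2, 212  → R2 = 212 (0b11010100)
  AND R1, R2  → R1 = 179 AND 212 = 144 (0b10010000)
Final: R1 = 144

144


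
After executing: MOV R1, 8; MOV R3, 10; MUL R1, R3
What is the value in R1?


Register state trace:
  MOV R1, 8  → R1 = 8
  MOV R3, 10  → R3 = 10
  MUL R1, R3  → R1 = 8 * 10 = 80
Final: R1 = 80

80


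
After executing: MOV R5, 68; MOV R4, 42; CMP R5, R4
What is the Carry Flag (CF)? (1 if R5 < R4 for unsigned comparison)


Register state trace:
  MOV R5, 68  → R5 = 68
  MOV R4, 42  → R4 = 42
  CMP R5, R4  → unsigned 68 - 42: no borrow
  68 >= 42, so CF = 0
CF = 0

0


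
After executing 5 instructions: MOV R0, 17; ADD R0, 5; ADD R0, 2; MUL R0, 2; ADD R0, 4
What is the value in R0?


Register state trace:
  MOV R0, 17  → R0 = 17
  ADD R0, 5  → R0 = 17 + 5 = 22
  ADD R0, 2  → R0 = 22 + 2 = 24
  MUL R0, 2  → R0 = 24 * 2 = 48
  ADD R0, 4  → R0 = 48 + 4 = 52
Final: R0 = 52

52


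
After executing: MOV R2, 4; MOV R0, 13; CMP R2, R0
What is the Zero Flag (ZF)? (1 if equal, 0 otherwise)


Register state trace:
  MOV R2, 4  → R2 = 4
  MOV R0, 13  → R0 = 13
  CMP R2, R0  → computes 4 - 13 = -9
  Result is nonzero, so values are not equal
ZF = 0

0


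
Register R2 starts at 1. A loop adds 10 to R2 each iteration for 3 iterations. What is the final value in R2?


Starting value: R2 = 1
  Iter 1: R2 = 1 + 10 = 11
  Iter 2: R2 = 11 + 10 = 21
  Iter 3: R2 = 21 + 10 = 31
Final: R2 = 31

31


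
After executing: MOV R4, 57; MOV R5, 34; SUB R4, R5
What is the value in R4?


Register state trace:
  MOV R4, 57  → R4 = 57
  MOV R5, 34  → R5 = 34
  SUB R4, R5  → R4 = 57 - 34 = 23
Final: R4 = 23

23


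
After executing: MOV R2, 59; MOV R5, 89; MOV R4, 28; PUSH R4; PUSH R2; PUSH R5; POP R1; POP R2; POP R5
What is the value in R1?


Stack trace (top is rightmost):
  MOV R2, 59  → R2 = 59
  MOV R5, 89  → R5 = 89
  MOV R4, 28  → R4 = 28
  PUSH R4  → stack: [28]
  PUSH R2  → stack: [28, 59]
  PUSH R5  → stack: [28, 59, 89]
  POP R1  → R1 = 89, stack: [28, 59]
  POP R2  → R2 = 59, stack: [28]
  POP R5  → R5 = 28, stack: []
Final: R1 = 89

89


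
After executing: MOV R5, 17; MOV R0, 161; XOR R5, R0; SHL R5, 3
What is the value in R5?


Register state trace:
  MOV R5, 17  → R5 = 17 (0b00010001)
  MOV R0, 161  → R0 = 161 (0b10100001)
  XOR R5, R0  → R5 = 17 XOR 161 = 176 (0b10110000)
  SHL R5, 3  → R5 = 176 << 3 = 1408
Final: R5 = 1408

1408


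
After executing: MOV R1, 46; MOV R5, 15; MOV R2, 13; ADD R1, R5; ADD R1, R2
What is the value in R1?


Register state trace:
  MOV R1, 46  → R1 = 46
  MOV R5, 15  → R5 = 15
  MOV R2, 13  → R2 = 13
  ADD R1, R5  → R1 = 46 + 15 = 61
  ADD R1, R2  → R1 = 61 + 13 = 74
Final: R1 = 74

74


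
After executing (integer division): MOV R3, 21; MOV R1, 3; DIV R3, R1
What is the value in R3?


Register state trace:
  MOV R3, 21  → R3 = 21
  MOV R1, 3  → R1 = 3
  DIV R3, R1  → R3 = 21 // 3 = 7
Final: R3 = 7

7


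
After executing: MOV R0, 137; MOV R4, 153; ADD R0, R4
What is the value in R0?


Register state trace:
  MOV R0, 137  → R0 = 137
  MOV R4, 153  → R4 = 153
  ADD R0, R4  → R0 = 137 + 153 = 290
Final: R0 = 290

290


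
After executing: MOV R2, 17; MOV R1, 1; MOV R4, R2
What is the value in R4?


Register state trace:
  MOV R2, 17  → R2 = 17
  MOV R1, 1  → R1 = 1
  MOV R4, R2  → R4 = 17
Final: R4 = 17

17


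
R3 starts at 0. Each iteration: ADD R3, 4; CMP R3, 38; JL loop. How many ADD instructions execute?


Loop trace (R3 starts at 0, target 38, step 4):
  ADD #1: R3 = 0 + 4 = 4  → 4 < 38, loop
  ADD #2: R3 = 4 + 4 = 8  → 8 < 38, loop
  ADD #3: R3 = 8 + 4 = 12  → 12 < 38, loop
  ADD #4: R3 = 12 + 4 = 16  → 16 < 38, loop
  ADD #5: R3 = 16 + 4 = 20  → 20 < 38, loop
  ADD #6: R3 = 20 + 4 = 24  → 24 < 38, loop
  ADD #7: R3 = 24 + 4 = 28  → 28 < 38, loop
  ADD #8: R3 = 28 + 4 = 32  → 32 < 38, loop
  ADD #9: R3 = 32 + 4 = 36  → 36 < 38, loop
  ADD #10: R3 = 36 + 4 = 40  → 40 >= 38, exit
Total ADD instructions: 10

10
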